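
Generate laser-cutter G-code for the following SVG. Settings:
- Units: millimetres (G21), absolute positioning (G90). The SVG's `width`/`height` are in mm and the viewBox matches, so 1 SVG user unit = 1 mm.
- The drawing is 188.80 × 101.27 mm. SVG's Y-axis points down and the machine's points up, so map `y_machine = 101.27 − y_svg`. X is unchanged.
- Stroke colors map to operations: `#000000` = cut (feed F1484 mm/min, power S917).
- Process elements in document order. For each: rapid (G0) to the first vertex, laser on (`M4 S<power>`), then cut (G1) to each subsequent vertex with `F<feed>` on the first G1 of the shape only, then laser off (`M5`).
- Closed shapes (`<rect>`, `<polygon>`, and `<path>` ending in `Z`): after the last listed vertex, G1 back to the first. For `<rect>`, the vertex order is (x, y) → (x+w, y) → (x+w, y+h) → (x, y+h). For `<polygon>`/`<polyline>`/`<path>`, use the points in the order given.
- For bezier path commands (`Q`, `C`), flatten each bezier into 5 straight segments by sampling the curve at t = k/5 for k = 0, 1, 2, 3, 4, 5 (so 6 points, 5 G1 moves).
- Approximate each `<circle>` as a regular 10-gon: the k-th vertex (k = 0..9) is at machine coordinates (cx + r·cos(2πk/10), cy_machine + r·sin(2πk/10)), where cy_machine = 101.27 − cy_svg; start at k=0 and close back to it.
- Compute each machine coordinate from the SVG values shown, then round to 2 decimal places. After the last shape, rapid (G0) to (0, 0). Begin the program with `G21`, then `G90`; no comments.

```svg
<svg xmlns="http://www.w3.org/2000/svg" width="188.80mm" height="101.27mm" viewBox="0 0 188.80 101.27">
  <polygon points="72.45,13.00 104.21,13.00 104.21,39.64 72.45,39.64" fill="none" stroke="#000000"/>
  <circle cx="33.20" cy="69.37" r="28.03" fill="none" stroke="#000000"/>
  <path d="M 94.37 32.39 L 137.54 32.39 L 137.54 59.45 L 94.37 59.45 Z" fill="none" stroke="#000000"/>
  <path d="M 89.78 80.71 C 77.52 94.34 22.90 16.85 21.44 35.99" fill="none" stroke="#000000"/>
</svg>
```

G21
G90
G0 X72.45 Y88.27
M4 S917
G1 X104.21 Y88.27 F1484
G1 X104.21 Y61.63
G1 X72.45 Y61.63
G1 X72.45 Y88.27
M5
G0 X61.23 Y31.90
M4 S917
G1 X55.88 Y48.38 F1484
G1 X41.86 Y58.56
G1 X24.54 Y58.56
G1 X10.52 Y48.38
G1 X5.17 Y31.90
G1 X10.52 Y15.42
G1 X24.54 Y5.24
G1 X41.86 Y5.24
G1 X55.88 Y15.42
G1 X61.23 Y31.90
M5
G0 X94.37 Y68.88
M4 S917
G1 X137.54 Y68.88 F1484
G1 X137.54 Y41.82
G1 X94.37 Y41.82
G1 X94.37 Y68.88
M5
G0 X89.78 Y20.56
M4 S917
G1 X78.10 Y21.81 F1484
G1 X60.85 Y35.93
G1 X42.60 Y53.88
G1 X27.93 Y66.67
G1 X21.44 Y65.28
M5
G0 X0.00 Y0.00

1 u = 1 mm; y_m = 101.27 − y.

[1] `<polygon>` rectangle, #000000→cut S917 F1484: (72.45,88.27) → (104.21,88.27) → (104.21,61.63) → (72.45,61.63) → (72.45,88.27) (closed)

[2] `<circle>` circle, #000000→cut S917 F1484: (61.23,31.90) → (55.88,48.38) → (41.86,58.56) → (24.54,58.56) → (10.52,48.38) → (5.17,31.90) → (10.52,15.42) → (24.54,5.24) → (41.86,5.24) → (55.88,15.42) → (61.23,31.90) (closed)

[3] `<path>` rectangle, #000000→cut S917 F1484: (94.37,68.88) → (137.54,68.88) → (137.54,41.82) → (94.37,41.82) → (94.37,68.88) (closed)

[4] `<path>` cubic bezier, #000000→cut S917 F1484: (89.78,20.56) → (78.10,21.81) → (60.85,35.93) → (42.60,53.88) → (27.93,66.67) → (21.44,65.28)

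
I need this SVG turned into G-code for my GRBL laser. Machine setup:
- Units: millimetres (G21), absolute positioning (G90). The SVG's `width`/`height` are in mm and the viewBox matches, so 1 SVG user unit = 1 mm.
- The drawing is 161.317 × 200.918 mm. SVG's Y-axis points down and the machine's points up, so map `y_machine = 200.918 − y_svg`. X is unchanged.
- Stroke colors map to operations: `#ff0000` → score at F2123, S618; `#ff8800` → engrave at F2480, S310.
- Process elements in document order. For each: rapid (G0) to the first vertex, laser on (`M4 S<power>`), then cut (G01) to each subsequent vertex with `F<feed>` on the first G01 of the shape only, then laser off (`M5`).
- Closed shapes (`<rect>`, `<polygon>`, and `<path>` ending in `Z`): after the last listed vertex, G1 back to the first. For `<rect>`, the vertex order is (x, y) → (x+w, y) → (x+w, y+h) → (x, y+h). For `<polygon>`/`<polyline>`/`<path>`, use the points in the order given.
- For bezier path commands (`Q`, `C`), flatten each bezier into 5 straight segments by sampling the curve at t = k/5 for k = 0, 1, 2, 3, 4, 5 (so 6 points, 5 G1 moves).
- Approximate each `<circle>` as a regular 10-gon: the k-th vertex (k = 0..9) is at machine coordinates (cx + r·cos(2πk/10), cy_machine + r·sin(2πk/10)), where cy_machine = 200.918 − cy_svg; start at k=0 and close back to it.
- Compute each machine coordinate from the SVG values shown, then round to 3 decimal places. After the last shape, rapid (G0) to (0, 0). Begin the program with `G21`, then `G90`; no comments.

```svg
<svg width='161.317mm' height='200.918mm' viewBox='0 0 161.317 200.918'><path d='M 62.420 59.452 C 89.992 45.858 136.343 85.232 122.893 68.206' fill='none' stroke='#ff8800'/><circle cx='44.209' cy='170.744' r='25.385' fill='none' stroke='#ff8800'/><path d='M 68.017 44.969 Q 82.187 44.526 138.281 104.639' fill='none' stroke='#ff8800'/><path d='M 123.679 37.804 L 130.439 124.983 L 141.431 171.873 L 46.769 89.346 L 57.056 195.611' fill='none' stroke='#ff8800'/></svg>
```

G21
G90
G0 X62.420 Y141.466
M4 S310
G01 X80.588 Y144.141 F2480
G01 X99.491 Y139.354
G01 X115.358 Y132.353
G01 X124.416 Y128.389
G01 X122.893 Y132.712
M5
G0 X69.594 Y30.174
M4 S310
G01 X64.746 Y45.095 F2480
G01 X52.053 Y54.317
G01 X36.365 Y54.317
G01 X23.672 Y45.095
G01 X18.824 Y30.174
G01 X23.672 Y15.253
G01 X36.365 Y6.031
G01 X52.053 Y6.031
G01 X64.746 Y15.253
G01 X69.594 Y30.174
M5
G0 X68.017 Y155.949
M4 S310
G01 X75.362 Y153.704 F2480
G01 X86.061 Y146.614
G01 X100.114 Y134.680
G01 X117.520 Y117.902
G01 X138.281 Y96.279
M5
G0 X123.679 Y163.114
M4 S310
G01 X130.439 Y75.935 F2480
G01 X141.431 Y29.045
G01 X46.769 Y111.572
G01 X57.056 Y5.307
M5
G0 X0.000 Y0.000

Since the viewBox matches the mm dimensions, user units are millimetres directly. The only transform is the Y-flip y_m = 200.918 − y_svg.

Shape 1 is a cubic bezier drawn with `<path>`. Its stroke #ff8800 means engrave at S310, F2480. After flipping Y the toolpath is (62.420,141.466) → (80.588,144.141) → (99.491,139.354) → (115.358,132.353) → (124.416,128.389) → (122.893,132.712).

Shape 2 is a circle drawn with `<circle>`. Its stroke #ff8800 means engrave at S310, F2480. After flipping Y the toolpath is (69.594,30.174) → (64.746,45.095) → (52.053,54.317) → (36.365,54.317) → (23.672,45.095) → (18.824,30.174) → (23.672,15.253) → (36.365,6.031) → (52.053,6.031) → (64.746,15.253) → (69.594,30.174), returning to the start.

Shape 3 is a quadratic bezier drawn with `<path>`. Its stroke #ff8800 means engrave at S310, F2480. After flipping Y the toolpath is (68.017,155.949) → (75.362,153.704) → (86.061,146.614) → (100.114,134.680) → (117.520,117.902) → (138.281,96.279).

Shape 4 is a open polyline drawn with `<path>`. Its stroke #ff8800 means engrave at S310, F2480. After flipping Y the toolpath is (123.679,163.114) → (130.439,75.935) → (141.431,29.045) → (46.769,111.572) → (57.056,5.307).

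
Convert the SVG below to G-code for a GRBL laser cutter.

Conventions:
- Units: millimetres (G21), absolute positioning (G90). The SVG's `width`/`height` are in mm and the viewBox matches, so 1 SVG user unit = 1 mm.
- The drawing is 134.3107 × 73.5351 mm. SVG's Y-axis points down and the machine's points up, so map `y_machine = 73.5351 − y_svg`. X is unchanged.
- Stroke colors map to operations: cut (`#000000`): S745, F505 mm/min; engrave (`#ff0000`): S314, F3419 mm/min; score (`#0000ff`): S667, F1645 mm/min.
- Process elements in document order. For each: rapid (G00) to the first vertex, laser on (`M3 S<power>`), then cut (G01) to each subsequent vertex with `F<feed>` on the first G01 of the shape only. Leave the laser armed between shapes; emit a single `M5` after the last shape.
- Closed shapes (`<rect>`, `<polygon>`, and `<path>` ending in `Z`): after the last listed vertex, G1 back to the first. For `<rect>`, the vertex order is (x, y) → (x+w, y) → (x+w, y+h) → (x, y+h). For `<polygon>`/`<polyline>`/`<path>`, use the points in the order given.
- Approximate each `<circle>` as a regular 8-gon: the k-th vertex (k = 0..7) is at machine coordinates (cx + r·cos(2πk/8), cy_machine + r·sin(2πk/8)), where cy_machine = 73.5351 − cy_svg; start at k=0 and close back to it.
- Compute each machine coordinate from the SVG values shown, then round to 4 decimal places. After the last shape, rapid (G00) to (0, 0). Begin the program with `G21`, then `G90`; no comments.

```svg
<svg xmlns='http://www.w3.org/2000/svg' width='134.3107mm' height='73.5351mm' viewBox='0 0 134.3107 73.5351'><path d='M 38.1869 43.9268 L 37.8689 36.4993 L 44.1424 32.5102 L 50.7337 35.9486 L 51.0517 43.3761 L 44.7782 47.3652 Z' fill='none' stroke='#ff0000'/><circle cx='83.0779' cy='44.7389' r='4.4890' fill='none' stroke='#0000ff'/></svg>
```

1 u = 1 mm; y_m = 73.5351 − y.

[1] `<path>` regular polygon, #ff0000→engrave S314 F3419: (38.1869,29.6083) → (37.8689,37.0358) → (44.1424,41.0249) → (50.7337,37.5865) → (51.0517,30.1590) → (44.7782,26.1699) → (38.1869,29.6083) (closed)

[2] `<circle>` circle, #0000ff→score S667 F1645: (87.5669,28.7962) → (86.2521,31.9704) → (83.0779,33.2852) → (79.9037,31.9704) → (78.5889,28.7962) → (79.9037,25.6220) → (83.0779,24.3072) → (86.2521,25.6220) → (87.5669,28.7962) (closed)

G21
G90
G00 X38.1869 Y29.6083
M3 S314
G01 X37.8689 Y37.0358 F3419
G01 X44.1424 Y41.0249
G01 X50.7337 Y37.5865
G01 X51.0517 Y30.1590
G01 X44.7782 Y26.1699
G01 X38.1869 Y29.6083
G00 X87.5669 Y28.7962
M3 S667
G01 X86.2521 Y31.9704 F1645
G01 X83.0779 Y33.2852
G01 X79.9037 Y31.9704
G01 X78.5889 Y28.7962
G01 X79.9037 Y25.6220
G01 X83.0779 Y24.3072
G01 X86.2521 Y25.6220
G01 X87.5669 Y28.7962
M5
G00 X0.0000 Y0.0000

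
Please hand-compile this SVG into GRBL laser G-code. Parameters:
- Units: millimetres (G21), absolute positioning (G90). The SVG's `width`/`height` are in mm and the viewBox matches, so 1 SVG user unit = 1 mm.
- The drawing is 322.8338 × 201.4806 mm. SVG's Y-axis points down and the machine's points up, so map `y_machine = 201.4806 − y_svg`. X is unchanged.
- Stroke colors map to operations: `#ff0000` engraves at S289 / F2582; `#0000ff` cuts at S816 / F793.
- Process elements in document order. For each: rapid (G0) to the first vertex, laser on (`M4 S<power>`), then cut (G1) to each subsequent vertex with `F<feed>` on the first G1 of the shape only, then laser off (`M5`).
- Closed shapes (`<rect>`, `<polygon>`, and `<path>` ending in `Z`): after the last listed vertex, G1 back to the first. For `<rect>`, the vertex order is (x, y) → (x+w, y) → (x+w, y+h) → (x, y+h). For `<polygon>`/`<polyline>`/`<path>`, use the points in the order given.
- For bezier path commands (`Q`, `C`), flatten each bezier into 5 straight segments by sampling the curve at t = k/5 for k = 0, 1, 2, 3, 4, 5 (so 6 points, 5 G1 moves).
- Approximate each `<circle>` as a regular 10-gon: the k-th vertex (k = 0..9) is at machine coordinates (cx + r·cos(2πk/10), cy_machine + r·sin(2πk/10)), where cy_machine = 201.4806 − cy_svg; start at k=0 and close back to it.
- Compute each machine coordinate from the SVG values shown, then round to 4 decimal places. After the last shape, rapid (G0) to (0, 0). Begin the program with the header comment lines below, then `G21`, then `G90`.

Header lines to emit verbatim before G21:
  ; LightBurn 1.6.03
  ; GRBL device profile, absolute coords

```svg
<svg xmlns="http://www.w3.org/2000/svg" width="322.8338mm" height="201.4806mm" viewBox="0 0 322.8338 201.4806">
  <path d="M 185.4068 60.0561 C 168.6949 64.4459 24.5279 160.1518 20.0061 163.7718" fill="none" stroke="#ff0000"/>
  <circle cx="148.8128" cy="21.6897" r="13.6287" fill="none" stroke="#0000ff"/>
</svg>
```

1 u = 1 mm; y_m = 201.4806 − y.

[1] `<path>` cubic bezier, #ff0000→engrave S289 F2582: (185.4068,141.4245) → (162.2219,129.2999) → (121.2685,104.0627) → (75.3675,74.5163) → (37.3398,49.4639) → (20.0061,37.7088)

[2] `<circle>` circle, #0000ff→cut S816 F793: (162.4415,179.7909) → (159.8386,187.8016) → (153.0243,192.7526) → (144.6013,192.7526) → (137.7870,187.8016) → (135.1841,179.7909) → (137.7870,171.7802) → (144.6013,166.8292) → (153.0243,166.8292) → (159.8386,171.7802) → (162.4415,179.7909) (closed)

; LightBurn 1.6.03
; GRBL device profile, absolute coords
G21
G90
G0 X185.4068 Y141.4245
M4 S289
G1 X162.2219 Y129.2999 F2582
G1 X121.2685 Y104.0627
G1 X75.3675 Y74.5163
G1 X37.3398 Y49.4639
G1 X20.0061 Y37.7088
M5
G0 X162.4415 Y179.7909
M4 S816
G1 X159.8386 Y187.8016 F793
G1 X153.0243 Y192.7526
G1 X144.6013 Y192.7526
G1 X137.7870 Y187.8016
G1 X135.1841 Y179.7909
G1 X137.7870 Y171.7802
G1 X144.6013 Y166.8292
G1 X153.0243 Y166.8292
G1 X159.8386 Y171.7802
G1 X162.4415 Y179.7909
M5
G0 X0.0000 Y0.0000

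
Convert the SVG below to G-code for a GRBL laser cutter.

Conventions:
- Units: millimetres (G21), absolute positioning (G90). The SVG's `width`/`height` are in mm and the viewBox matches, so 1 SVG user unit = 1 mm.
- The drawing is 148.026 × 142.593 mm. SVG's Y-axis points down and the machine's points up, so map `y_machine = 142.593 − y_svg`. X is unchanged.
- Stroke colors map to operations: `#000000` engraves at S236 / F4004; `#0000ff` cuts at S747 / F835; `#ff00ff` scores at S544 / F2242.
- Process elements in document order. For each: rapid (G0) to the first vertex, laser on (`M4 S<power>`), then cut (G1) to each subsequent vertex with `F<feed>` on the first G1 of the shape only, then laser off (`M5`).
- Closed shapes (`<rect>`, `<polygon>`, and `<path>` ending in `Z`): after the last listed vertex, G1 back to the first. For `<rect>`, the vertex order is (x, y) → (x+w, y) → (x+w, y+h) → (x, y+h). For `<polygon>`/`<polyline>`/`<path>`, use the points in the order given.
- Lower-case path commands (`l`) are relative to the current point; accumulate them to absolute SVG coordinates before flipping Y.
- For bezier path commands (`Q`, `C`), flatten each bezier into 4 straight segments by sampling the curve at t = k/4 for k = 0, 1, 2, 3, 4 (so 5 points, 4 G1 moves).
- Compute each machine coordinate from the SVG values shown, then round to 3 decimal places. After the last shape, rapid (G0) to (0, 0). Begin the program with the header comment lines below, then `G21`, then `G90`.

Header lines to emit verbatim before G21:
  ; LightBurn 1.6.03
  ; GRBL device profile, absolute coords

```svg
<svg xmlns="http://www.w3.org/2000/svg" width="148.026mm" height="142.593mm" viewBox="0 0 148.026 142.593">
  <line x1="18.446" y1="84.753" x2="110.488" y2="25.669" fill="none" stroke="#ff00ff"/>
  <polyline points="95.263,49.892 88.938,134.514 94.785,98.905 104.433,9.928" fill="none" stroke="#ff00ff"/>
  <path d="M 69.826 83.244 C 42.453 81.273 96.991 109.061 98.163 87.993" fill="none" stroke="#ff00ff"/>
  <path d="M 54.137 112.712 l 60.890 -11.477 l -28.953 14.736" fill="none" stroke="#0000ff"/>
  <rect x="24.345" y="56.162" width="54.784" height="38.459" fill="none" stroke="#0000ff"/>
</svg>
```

Since the viewBox matches the mm dimensions, user units are millimetres directly. The only transform is the Y-flip y_m = 142.593 − y_svg.

Shape 1 is a line segment drawn with `<line>`. Its stroke #ff00ff means score at S544, F2242. After flipping Y the toolpath is (18.446,57.840) → (110.488,116.924).

Shape 2 is a open polyline drawn with `<polyline>`. Its stroke #ff00ff means score at S544, F2242. After flipping Y the toolpath is (95.263,92.701) → (88.938,8.079) → (94.785,43.688) → (104.433,132.665).

Shape 3 is a cubic bezier drawn with `<path>`. Its stroke #ff00ff means score at S544, F2242. After flipping Y the toolpath is (69.826,59.349) → (62.541,56.476) → (73.290,49.813) → (89.392,46.731) → (98.163,54.600).

Shape 4 is a open polyline drawn with `<path>`. Its stroke #0000ff means cut at S747, F835. After flipping Y the toolpath is (54.137,29.881) → (115.027,41.358) → (86.074,26.622).

Shape 5 is a rectangle drawn with `<rect>`. Its stroke #0000ff means cut at S747, F835. After flipping Y the toolpath is (24.345,86.431) → (79.129,86.431) → (79.129,47.972) → (24.345,47.972) → (24.345,86.431), returning to the start.

; LightBurn 1.6.03
; GRBL device profile, absolute coords
G21
G90
G0 X18.446 Y57.840
M4 S544
G1 X110.488 Y116.924 F2242
M5
G0 X95.263 Y92.701
M4 S544
G1 X88.938 Y8.079 F2242
G1 X94.785 Y43.688
G1 X104.433 Y132.665
M5
G0 X69.826 Y59.349
M4 S544
G1 X62.541 Y56.476 F2242
G1 X73.290 Y49.813
G1 X89.392 Y46.731
G1 X98.163 Y54.600
M5
G0 X54.137 Y29.881
M4 S747
G1 X115.027 Y41.358 F835
G1 X86.074 Y26.622
M5
G0 X24.345 Y86.431
M4 S747
G1 X79.129 Y86.431 F835
G1 X79.129 Y47.972
G1 X24.345 Y47.972
G1 X24.345 Y86.431
M5
G0 X0.000 Y0.000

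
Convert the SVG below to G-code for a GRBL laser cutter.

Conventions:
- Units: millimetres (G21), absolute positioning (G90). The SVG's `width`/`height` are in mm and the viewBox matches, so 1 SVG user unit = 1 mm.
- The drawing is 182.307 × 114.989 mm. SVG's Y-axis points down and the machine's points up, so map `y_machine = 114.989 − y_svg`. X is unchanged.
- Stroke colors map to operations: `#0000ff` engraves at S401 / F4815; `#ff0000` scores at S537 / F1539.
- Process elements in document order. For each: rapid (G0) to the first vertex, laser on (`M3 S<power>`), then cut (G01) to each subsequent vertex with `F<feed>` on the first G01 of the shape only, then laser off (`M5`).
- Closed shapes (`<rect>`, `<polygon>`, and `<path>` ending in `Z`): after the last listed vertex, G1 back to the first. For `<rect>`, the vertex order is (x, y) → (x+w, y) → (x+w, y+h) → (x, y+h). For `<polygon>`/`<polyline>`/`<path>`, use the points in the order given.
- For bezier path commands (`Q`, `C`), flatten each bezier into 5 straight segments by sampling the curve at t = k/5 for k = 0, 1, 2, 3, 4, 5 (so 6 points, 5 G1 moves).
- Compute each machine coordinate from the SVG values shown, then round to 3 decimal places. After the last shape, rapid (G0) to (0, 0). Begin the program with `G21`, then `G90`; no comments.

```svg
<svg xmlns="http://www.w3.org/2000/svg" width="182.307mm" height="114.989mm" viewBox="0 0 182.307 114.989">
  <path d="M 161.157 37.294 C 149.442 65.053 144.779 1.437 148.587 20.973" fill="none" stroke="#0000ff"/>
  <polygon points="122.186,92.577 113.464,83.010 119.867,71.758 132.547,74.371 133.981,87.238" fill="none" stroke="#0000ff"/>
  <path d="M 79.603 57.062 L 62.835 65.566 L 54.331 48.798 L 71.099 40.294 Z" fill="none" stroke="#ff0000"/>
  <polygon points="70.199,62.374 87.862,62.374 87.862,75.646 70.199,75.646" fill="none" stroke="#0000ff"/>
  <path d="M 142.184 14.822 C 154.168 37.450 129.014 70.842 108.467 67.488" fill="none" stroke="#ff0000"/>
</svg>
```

1 u = 1 mm; y_m = 114.989 − y.

[1] `<path>` cubic bezier, #0000ff→engrave S401 F4815: (161.157,77.695) → (154.986,70.608) → (150.575,77.074) → (147.993,88.716) → (147.307,97.156) → (148.587,94.016)

[2] `<polygon>` regular polygon, #0000ff→engrave S401 F4815: (122.186,22.412) → (113.464,31.979) → (119.867,43.231) → (132.547,40.618) → (133.981,27.751) → (122.186,22.412) (closed)

[3] `<path>` regular polygon, #ff0000→score S537 F1539: (79.603,57.927) → (62.835,49.423) → (54.331,66.191) → (71.099,74.695) → (79.603,57.927) (closed)

[4] `<polygon>` rectangle, #0000ff→engrave S401 F4815: (70.199,52.615) → (87.862,52.615) → (87.862,39.343) → (70.199,39.343) → (70.199,52.615) (closed)

[5] `<path>` cubic bezier, #ff0000→score S537 F1539: (142.184,100.167) → (145.252,85.679) → (141.410,70.887) → (132.663,58.074) → (121.014,49.518) → (108.467,47.501)

G21
G90
G0 X161.157 Y77.695
M3 S401
G01 X154.986 Y70.608 F4815
G01 X150.575 Y77.074
G01 X147.993 Y88.716
G01 X147.307 Y97.156
G01 X148.587 Y94.016
M5
G0 X122.186 Y22.412
M3 S401
G01 X113.464 Y31.979 F4815
G01 X119.867 Y43.231
G01 X132.547 Y40.618
G01 X133.981 Y27.751
G01 X122.186 Y22.412
M5
G0 X79.603 Y57.927
M3 S537
G01 X62.835 Y49.423 F1539
G01 X54.331 Y66.191
G01 X71.099 Y74.695
G01 X79.603 Y57.927
M5
G0 X70.199 Y52.615
M3 S401
G01 X87.862 Y52.615 F4815
G01 X87.862 Y39.343
G01 X70.199 Y39.343
G01 X70.199 Y52.615
M5
G0 X142.184 Y100.167
M3 S537
G01 X145.252 Y85.679 F1539
G01 X141.410 Y70.887
G01 X132.663 Y58.074
G01 X121.014 Y49.518
G01 X108.467 Y47.501
M5
G0 X0.000 Y0.000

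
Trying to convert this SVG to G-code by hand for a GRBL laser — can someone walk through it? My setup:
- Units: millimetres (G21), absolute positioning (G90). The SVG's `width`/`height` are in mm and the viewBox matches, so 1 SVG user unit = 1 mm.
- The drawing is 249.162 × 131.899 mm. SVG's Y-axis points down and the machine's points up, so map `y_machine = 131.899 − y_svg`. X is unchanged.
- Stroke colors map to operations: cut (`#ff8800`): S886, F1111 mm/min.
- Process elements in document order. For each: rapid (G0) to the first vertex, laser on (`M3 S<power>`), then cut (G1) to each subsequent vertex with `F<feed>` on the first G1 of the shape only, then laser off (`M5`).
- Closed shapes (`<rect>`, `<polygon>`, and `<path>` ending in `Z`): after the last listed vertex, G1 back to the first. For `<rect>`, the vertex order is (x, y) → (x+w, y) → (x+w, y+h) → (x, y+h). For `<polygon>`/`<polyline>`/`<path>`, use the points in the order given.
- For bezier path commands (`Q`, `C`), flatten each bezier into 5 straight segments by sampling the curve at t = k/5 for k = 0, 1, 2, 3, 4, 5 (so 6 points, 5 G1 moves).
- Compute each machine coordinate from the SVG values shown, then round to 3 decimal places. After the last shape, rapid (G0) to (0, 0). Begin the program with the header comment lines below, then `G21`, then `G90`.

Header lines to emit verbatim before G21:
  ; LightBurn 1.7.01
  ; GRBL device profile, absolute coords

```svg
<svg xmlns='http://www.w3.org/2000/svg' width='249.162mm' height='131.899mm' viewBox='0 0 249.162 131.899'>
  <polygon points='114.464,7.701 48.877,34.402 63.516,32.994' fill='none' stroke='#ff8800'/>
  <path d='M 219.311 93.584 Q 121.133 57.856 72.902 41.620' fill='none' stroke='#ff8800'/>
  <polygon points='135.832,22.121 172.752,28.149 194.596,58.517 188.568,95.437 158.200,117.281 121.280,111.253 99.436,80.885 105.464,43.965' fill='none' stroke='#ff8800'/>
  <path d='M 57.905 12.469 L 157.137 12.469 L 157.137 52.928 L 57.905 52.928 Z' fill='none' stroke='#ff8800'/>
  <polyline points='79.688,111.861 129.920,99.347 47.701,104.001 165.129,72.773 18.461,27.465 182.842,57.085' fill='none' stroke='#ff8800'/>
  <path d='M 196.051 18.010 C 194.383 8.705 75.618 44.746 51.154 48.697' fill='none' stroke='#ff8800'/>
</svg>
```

; LightBurn 1.7.01
; GRBL device profile, absolute coords
G21
G90
G0 X114.464 Y124.198
M3 S886
G1 X48.877 Y97.497 F1111
G1 X63.516 Y98.905
G1 X114.464 Y124.198
M5
G0 X219.311 Y38.315
M3 S886
G1 X182.038 Y51.827 F1111
G1 X148.760 Y63.779
G1 X119.478 Y74.171
G1 X94.192 Y83.005
G1 X72.902 Y90.279
M5
G0 X135.832 Y109.778
M3 S886
G1 X172.752 Y103.750 F1111
G1 X194.596 Y73.382
G1 X188.568 Y36.462
G1 X158.200 Y14.618
G1 X121.280 Y20.646
G1 X99.436 Y51.014
G1 X105.464 Y87.934
G1 X135.832 Y109.778
M5
G0 X57.905 Y119.430
M3 S886
G1 X157.137 Y119.430 F1111
G1 X157.137 Y78.971
G1 X57.905 Y78.971
G1 X57.905 Y119.430
M5
G0 X79.688 Y20.038
M3 S886
G1 X129.920 Y32.552 F1111
G1 X47.701 Y27.898
G1 X165.129 Y59.126
G1 X18.461 Y104.434
G1 X182.842 Y74.814
M5
G0 X196.051 Y113.889
M3 S886
G1 X182.690 Y114.650 F1111
G1 X151.372 Y108.245
G1 X112.246 Y98.390
G1 X75.457 Y88.804
G1 X51.154 Y83.202
M5
G0 X0.000 Y0.000

Since the viewBox matches the mm dimensions, user units are millimetres directly. The only transform is the Y-flip y_m = 131.899 − y_svg.

Shape 1 is a closed polygon drawn with `<polygon>`. Its stroke #ff8800 means cut at S886, F1111. After flipping Y the toolpath is (114.464,124.198) → (48.877,97.497) → (63.516,98.905) → (114.464,124.198), returning to the start.

Shape 2 is a quadratic bezier drawn with `<path>`. Its stroke #ff8800 means cut at S886, F1111. After flipping Y the toolpath is (219.311,38.315) → (182.038,51.827) → (148.760,63.779) → (119.478,74.171) → (94.192,83.005) → (72.902,90.279).

Shape 3 is a regular polygon drawn with `<polygon>`. Its stroke #ff8800 means cut at S886, F1111. After flipping Y the toolpath is (135.832,109.778) → (172.752,103.750) → (194.596,73.382) → (188.568,36.462) → (158.200,14.618) → (121.280,20.646) → (99.436,51.014) → (105.464,87.934) → (135.832,109.778), returning to the start.

Shape 4 is a rectangle drawn with `<path>`. Its stroke #ff8800 means cut at S886, F1111. After flipping Y the toolpath is (57.905,119.430) → (157.137,119.430) → (157.137,78.971) → (57.905,78.971) → (57.905,119.430), returning to the start.

Shape 5 is a open polyline drawn with `<polyline>`. Its stroke #ff8800 means cut at S886, F1111. After flipping Y the toolpath is (79.688,20.038) → (129.920,32.552) → (47.701,27.898) → (165.129,59.126) → (18.461,104.434) → (182.842,74.814).

Shape 6 is a cubic bezier drawn with `<path>`. Its stroke #ff8800 means cut at S886, F1111. After flipping Y the toolpath is (196.051,113.889) → (182.690,114.650) → (151.372,108.245) → (112.246,98.390) → (75.457,88.804) → (51.154,83.202).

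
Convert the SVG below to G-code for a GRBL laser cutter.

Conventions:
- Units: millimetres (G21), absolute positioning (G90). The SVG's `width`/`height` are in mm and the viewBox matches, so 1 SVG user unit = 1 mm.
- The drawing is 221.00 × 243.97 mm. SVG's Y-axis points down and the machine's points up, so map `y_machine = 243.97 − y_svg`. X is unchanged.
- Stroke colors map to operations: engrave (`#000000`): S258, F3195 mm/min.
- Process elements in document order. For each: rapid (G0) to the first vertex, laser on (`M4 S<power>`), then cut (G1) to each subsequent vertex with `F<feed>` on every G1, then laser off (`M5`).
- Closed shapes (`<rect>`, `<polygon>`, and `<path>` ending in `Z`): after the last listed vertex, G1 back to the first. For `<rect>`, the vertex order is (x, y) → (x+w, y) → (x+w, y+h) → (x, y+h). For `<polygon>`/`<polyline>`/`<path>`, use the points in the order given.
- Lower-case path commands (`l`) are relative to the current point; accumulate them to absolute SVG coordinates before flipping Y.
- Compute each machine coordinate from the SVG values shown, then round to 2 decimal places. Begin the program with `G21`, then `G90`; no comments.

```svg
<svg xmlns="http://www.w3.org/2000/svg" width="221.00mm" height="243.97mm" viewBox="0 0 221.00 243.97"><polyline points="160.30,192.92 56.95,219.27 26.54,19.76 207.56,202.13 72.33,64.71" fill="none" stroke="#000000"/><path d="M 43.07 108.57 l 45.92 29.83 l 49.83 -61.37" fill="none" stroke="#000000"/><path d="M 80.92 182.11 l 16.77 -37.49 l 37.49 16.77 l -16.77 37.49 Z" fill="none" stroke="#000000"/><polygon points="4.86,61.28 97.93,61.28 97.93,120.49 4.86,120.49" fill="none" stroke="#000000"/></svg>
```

viewBox `0 0 221.00 243.97` with mm width/height → 1 unit = 1 mm. Flip: y_m = 243.97 − y_svg.

**Shape 1** — `<polyline>` open polyline, stroke `#000000` → engrave (S258, F3195). Machine vertices: (160.30,51.05) → (56.95,24.70) → (26.54,224.21) → (207.56,41.84) → (72.33,179.26). Open path.

**Shape 2** — `<path>` open polyline, stroke `#000000` → engrave (S258, F3195). Machine vertices: (43.07,135.40) → (88.99,105.57) → (138.82,166.94). Open path.

**Shape 3** — `<path>` regular polygon, stroke `#000000` → engrave (S258, F3195). Machine vertices: (80.92,61.86) → (97.69,99.35) → (135.18,82.58) → (118.41,45.09) → (80.92,61.86). Closed: final G1 returns to the first vertex.

**Shape 4** — `<polygon>` rectangle, stroke `#000000` → engrave (S258, F3195). Machine vertices: (4.86,182.69) → (97.93,182.69) → (97.93,123.48) → (4.86,123.48) → (4.86,182.69). Closed: final G1 returns to the first vertex.

G21
G90
G0 X160.30 Y51.05
M4 S258
G1 X56.95 Y24.70 F3195
G1 X26.54 Y224.21 F3195
G1 X207.56 Y41.84 F3195
G1 X72.33 Y179.26 F3195
M5
G0 X43.07 Y135.40
M4 S258
G1 X88.99 Y105.57 F3195
G1 X138.82 Y166.94 F3195
M5
G0 X80.92 Y61.86
M4 S258
G1 X97.69 Y99.35 F3195
G1 X135.18 Y82.58 F3195
G1 X118.41 Y45.09 F3195
G1 X80.92 Y61.86 F3195
M5
G0 X4.86 Y182.69
M4 S258
G1 X97.93 Y182.69 F3195
G1 X97.93 Y123.48 F3195
G1 X4.86 Y123.48 F3195
G1 X4.86 Y182.69 F3195
M5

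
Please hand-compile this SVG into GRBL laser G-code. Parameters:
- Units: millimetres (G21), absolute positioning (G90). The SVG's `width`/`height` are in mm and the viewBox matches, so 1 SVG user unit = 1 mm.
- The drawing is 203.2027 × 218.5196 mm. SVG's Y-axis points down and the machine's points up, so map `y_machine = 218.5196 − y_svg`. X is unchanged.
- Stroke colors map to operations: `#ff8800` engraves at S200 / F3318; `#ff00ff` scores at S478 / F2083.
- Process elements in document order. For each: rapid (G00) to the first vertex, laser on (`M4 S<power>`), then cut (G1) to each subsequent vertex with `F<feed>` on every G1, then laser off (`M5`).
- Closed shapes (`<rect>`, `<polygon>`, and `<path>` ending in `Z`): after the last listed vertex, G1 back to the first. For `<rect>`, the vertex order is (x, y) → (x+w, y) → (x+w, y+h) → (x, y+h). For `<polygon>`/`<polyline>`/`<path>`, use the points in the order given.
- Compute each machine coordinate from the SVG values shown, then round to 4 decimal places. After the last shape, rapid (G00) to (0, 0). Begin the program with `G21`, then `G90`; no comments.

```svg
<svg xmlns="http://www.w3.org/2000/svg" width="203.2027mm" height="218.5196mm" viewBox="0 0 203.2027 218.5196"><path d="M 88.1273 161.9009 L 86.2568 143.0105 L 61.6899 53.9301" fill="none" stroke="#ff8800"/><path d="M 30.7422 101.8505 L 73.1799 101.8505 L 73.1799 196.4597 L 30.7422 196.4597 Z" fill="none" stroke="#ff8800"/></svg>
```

G21
G90
G00 X88.1273 Y56.6187
M4 S200
G1 X86.2568 Y75.5091 F3318
G1 X61.6899 Y164.5895 F3318
M5
G00 X30.7422 Y116.6691
M4 S200
G1 X73.1799 Y116.6691 F3318
G1 X73.1799 Y22.0599 F3318
G1 X30.7422 Y22.0599 F3318
G1 X30.7422 Y116.6691 F3318
M5
G00 X0.0000 Y0.0000

viewBox `0 0 203.2027 218.5196` with mm width/height → 1 unit = 1 mm. Flip: y_m = 218.5196 − y_svg.

**Shape 1** — `<path>` open polyline, stroke `#ff8800` → engrave (S200, F3318). Machine vertices: (88.1273,56.6187) → (86.2568,75.5091) → (61.6899,164.5895). Open path.

**Shape 2** — `<path>` rectangle, stroke `#ff8800` → engrave (S200, F3318). Machine vertices: (30.7422,116.6691) → (73.1799,116.6691) → (73.1799,22.0599) → (30.7422,22.0599) → (30.7422,116.6691). Closed: final G1 returns to the first vertex.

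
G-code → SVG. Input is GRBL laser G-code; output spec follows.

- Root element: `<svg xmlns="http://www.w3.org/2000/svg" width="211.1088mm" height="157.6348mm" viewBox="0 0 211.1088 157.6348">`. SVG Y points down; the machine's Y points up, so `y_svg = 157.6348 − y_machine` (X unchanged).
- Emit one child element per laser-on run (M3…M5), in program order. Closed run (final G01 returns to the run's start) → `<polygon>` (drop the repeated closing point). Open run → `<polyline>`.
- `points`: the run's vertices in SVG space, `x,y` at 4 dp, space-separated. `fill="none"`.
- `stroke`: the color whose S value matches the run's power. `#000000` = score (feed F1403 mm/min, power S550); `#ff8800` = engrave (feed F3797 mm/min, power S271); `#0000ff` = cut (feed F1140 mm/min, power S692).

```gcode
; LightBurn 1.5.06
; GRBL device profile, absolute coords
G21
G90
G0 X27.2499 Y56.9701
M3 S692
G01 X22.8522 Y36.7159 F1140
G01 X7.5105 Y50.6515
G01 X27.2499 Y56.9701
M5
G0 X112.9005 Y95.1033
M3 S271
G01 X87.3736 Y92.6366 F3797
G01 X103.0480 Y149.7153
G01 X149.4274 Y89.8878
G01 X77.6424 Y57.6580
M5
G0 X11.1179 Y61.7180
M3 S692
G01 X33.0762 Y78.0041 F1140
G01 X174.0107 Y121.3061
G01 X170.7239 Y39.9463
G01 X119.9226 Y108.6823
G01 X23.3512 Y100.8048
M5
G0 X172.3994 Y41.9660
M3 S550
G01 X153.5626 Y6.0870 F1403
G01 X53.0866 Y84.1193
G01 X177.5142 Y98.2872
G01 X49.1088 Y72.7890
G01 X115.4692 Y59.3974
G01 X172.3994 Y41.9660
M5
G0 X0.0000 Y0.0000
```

<svg xmlns="http://www.w3.org/2000/svg" width="211.1088mm" height="157.6348mm" viewBox="0 0 211.1088 157.6348">
  <polygon points="27.2499,100.6647 22.8522,120.9189 7.5105,106.9833" fill="none" stroke="#0000ff"/>
  <polyline points="112.9005,62.5315 87.3736,64.9982 103.0480,7.9195 149.4274,67.7470 77.6424,99.9768" fill="none" stroke="#ff8800"/>
  <polyline points="11.1179,95.9168 33.0762,79.6307 174.0107,36.3287 170.7239,117.6885 119.9226,48.9525 23.3512,56.8300" fill="none" stroke="#0000ff"/>
  <polygon points="172.3994,115.6688 153.5626,151.5478 53.0866,73.5155 177.5142,59.3476 49.1088,84.8458 115.4692,98.2374" fill="none" stroke="#000000"/>
</svg>

Machine Y-up, SVG Y-down with viewBox height 157.6348, so y_svg = 157.6348 − y_machine; X carries over.

Run 1: S692 ⇒ cut layer `#0000ff`. The run returns to its start, so emit a `<polygon>` with points (Y-flipped): 27.2499,100.6647 22.8522,120.9189 7.5105,106.9833.

Run 2: the run's S271 means `#ff8800` (engrave). The run is open, so emit a `<polyline>` with points (Y-flipped): 112.9005,62.5315 87.3736,64.9982 103.0480,7.9195 149.4274,67.7470 77.6424,99.9768.

Run 3: the run's S692 means `#0000ff` (cut). The run is open, so emit a `<polyline>` with points (Y-flipped): 11.1179,95.9168 33.0762,79.6307 174.0107,36.3287 170.7239,117.6885 119.9226,48.9525 23.3512,56.8300.

Run 4: S550 ⇒ score layer `#000000`. The run returns to its start, so emit a `<polygon>` with points (Y-flipped): 172.3994,115.6688 153.5626,151.5478 53.0866,73.5155 177.5142,59.3476 49.1088,84.8458 115.4692,98.2374.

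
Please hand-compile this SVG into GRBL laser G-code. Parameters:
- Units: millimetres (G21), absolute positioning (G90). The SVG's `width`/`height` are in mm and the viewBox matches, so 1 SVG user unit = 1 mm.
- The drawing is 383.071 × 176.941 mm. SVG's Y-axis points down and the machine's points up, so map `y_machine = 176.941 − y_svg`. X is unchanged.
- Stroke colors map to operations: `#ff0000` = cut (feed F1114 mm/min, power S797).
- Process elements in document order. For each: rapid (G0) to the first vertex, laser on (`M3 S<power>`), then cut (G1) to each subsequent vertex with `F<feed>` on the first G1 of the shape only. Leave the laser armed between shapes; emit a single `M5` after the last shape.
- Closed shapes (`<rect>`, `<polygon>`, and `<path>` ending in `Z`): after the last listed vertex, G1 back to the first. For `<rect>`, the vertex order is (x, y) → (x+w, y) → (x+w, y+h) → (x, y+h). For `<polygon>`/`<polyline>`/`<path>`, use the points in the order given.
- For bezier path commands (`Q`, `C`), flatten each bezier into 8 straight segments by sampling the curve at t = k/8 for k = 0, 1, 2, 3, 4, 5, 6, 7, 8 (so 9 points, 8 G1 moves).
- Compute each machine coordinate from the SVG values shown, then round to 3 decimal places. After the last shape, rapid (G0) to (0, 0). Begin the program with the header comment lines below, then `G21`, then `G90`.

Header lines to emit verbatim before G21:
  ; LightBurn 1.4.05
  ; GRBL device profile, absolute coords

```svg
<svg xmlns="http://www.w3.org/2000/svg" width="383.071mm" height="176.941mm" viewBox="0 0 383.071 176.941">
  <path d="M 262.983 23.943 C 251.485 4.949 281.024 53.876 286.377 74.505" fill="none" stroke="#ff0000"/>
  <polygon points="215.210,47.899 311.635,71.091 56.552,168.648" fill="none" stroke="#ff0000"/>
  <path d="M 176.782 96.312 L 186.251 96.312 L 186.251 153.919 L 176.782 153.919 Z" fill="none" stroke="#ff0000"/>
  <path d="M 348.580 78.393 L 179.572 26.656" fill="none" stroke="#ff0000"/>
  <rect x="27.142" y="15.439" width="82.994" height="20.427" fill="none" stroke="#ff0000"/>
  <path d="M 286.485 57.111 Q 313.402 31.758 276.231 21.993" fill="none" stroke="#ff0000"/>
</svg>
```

; LightBurn 1.4.05
; GRBL device profile, absolute coords
G21
G90
G0 X262.983 Y152.998
M3 S797
G1 X260.467 Y157.125 F1114
G1 X261.035 Y156.012
G1 X263.921 Y150.786
G1 X268.361 Y142.576
G1 X273.591 Y132.508
G1 X278.846 Y121.710
G1 X283.363 Y111.310
G1 X286.377 Y102.436
G0 X215.210 Y129.042
M3 S797
G1 X311.635 Y105.850 F1114
G1 X56.552 Y8.293
G1 X215.210 Y129.042
G0 X176.782 Y80.629
M3 S797
G1 X186.251 Y80.629 F1114
G1 X186.251 Y23.022
G1 X176.782 Y23.022
G1 X176.782 Y80.629
G0 X348.580 Y98.548
M3 S797
G1 X179.572 Y150.285 F1114
G0 X27.142 Y161.502
M3 S797
G1 X110.136 Y161.502 F1114
G1 X110.136 Y141.075
G1 X27.142 Y141.075
G1 X27.142 Y161.502
G0 X286.485 Y119.830
M3 S797
G1 X292.213 Y125.925 F1114
G1 X295.938 Y131.532
G1 X297.660 Y136.653
G1 X297.380 Y141.286
G1 X295.097 Y145.432
G1 X290.811 Y149.091
G1 X284.522 Y152.263
G1 X276.231 Y154.948
M5
G0 X0.000 Y0.000

Since the viewBox matches the mm dimensions, user units are millimetres directly. The only transform is the Y-flip y_m = 176.941 − y_svg.

Shape 1 is a cubic bezier drawn with `<path>`. Its stroke #ff0000 means cut at S797, F1114. After flipping Y the toolpath is (262.983,152.998) → (260.467,157.125) → (261.035,156.012) → (263.921,150.786) → (268.361,142.576) → (273.591,132.508) → (278.846,121.710) → (283.363,111.310) → (286.377,102.436).

Shape 2 is a closed polygon drawn with `<polygon>`. Its stroke #ff0000 means cut at S797, F1114. After flipping Y the toolpath is (215.210,129.042) → (311.635,105.850) → (56.552,8.293) → (215.210,129.042), returning to the start.

Shape 3 is a rectangle drawn with `<path>`. Its stroke #ff0000 means cut at S797, F1114. After flipping Y the toolpath is (176.782,80.629) → (186.251,80.629) → (186.251,23.022) → (176.782,23.022) → (176.782,80.629), returning to the start.

Shape 4 is a line segment drawn with `<path>`. Its stroke #ff0000 means cut at S797, F1114. After flipping Y the toolpath is (348.580,98.548) → (179.572,150.285).

Shape 5 is a rectangle drawn with `<rect>`. Its stroke #ff0000 means cut at S797, F1114. After flipping Y the toolpath is (27.142,161.502) → (110.136,161.502) → (110.136,141.075) → (27.142,141.075) → (27.142,161.502), returning to the start.

Shape 6 is a quadratic bezier drawn with `<path>`. Its stroke #ff0000 means cut at S797, F1114. After flipping Y the toolpath is (286.485,119.830) → (292.213,125.925) → (295.938,131.532) → (297.660,136.653) → (297.380,141.286) → (295.097,145.432) → (290.811,149.091) → (284.522,152.263) → (276.231,154.948).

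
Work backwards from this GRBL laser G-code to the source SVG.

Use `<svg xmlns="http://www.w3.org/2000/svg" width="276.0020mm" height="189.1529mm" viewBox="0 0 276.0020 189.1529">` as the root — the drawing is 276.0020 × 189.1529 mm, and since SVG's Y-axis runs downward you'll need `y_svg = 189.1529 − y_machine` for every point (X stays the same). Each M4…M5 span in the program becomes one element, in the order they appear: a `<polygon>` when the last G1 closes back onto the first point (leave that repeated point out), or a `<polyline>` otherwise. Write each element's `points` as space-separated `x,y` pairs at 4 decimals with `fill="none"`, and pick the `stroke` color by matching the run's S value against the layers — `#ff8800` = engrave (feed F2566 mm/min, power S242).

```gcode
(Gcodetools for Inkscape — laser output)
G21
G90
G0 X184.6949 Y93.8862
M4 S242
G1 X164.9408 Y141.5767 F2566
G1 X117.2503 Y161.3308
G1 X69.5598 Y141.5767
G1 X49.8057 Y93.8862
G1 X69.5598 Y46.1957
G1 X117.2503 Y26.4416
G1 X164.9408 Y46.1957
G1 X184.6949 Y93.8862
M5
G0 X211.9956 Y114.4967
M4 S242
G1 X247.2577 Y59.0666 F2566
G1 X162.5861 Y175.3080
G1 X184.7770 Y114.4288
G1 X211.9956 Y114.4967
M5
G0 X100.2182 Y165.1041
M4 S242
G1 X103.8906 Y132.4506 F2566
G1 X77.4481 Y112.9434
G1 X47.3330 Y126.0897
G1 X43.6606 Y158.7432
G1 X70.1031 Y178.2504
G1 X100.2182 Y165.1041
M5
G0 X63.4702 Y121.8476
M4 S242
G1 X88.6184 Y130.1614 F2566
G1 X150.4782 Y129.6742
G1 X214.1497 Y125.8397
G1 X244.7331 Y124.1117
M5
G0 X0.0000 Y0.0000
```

<svg xmlns="http://www.w3.org/2000/svg" width="276.0020mm" height="189.1529mm" viewBox="0 0 276.0020 189.1529">
  <polygon points="184.6949,95.2667 164.9408,47.5762 117.2503,27.8221 69.5598,47.5762 49.8057,95.2667 69.5598,142.9572 117.2503,162.7113 164.9408,142.9572" fill="none" stroke="#ff8800"/>
  <polygon points="211.9956,74.6562 247.2577,130.0863 162.5861,13.8449 184.7770,74.7241" fill="none" stroke="#ff8800"/>
  <polygon points="100.2182,24.0488 103.8906,56.7023 77.4481,76.2095 47.3330,63.0632 43.6606,30.4097 70.1031,10.9025" fill="none" stroke="#ff8800"/>
  <polyline points="63.4702,67.3053 88.6184,58.9915 150.4782,59.4787 214.1497,63.3132 244.7331,65.0412" fill="none" stroke="#ff8800"/>
</svg>

y_svg = 189.1529 − y_m. Every run uses S242, so all elements get stroke `#ff8800` (engrave).

[1] closed run; points: 184.6949,95.2667 164.9408,47.5762 117.2503,27.8221 69.5598,47.5762 49.8057,95.2667 69.5598,142.9572 117.2503,162.7113 164.9408,142.9572

[2] closed run; points: 211.9956,74.6562 247.2577,130.0863 162.5861,13.8449 184.7770,74.7241

[3] closed run; points: 100.2182,24.0488 103.8906,56.7023 77.4481,76.2095 47.3330,63.0632 43.6606,30.4097 70.1031,10.9025

[4] open run; points: 63.4702,67.3053 88.6184,58.9915 150.4782,59.4787 214.1497,63.3132 244.7331,65.0412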